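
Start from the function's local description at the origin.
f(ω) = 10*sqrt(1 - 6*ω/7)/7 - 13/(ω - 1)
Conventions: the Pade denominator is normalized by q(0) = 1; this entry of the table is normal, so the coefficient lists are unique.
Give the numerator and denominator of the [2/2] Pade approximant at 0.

The Pade approximant has numerator coefficients [101/7, -30734153/8088920, 8049267/11324488]; denominator coefficients [1, -1296413/1155560, 487653/4044460].

Taylor coefficients needed (expand at 0): a_0 = 101/7, a_1 = 607/49, a_2 = 4414/343, a_3 = 31078/2401, a_4 = 871939/67228.
Write the denominator as Q(ω) = 1 + q1*ω + q2*ω^2. Requiring Q*f - P = O(ω^5) with deg P <= 2 kills the coefficients of ω^3..ω^4 in Q*f:
  ω^3: a_3 + q1*a_2 + q2*a_1 = 0, i.e. 31078/2401 + (4414/343)*q1 + (607/49)*q2 = 0.
  ω^4: a_4 + q1*a_3 + q2*a_2 = 0, i.e. 871939/67228 + (31078/2401)*q1 + (4414/343)*q2 = 0.
Solving this linear system: q1 = -1296413/1155560, q2 = 487653/4044460.
The numerator is Q*f truncated at degree 2: P0 = a_0 = 101/7; P1 = a_1 + q1*a_0 = -30734153/8088920; P2 = a_2 + q1*a_1 + q2*a_0 = 8049267/11324488.


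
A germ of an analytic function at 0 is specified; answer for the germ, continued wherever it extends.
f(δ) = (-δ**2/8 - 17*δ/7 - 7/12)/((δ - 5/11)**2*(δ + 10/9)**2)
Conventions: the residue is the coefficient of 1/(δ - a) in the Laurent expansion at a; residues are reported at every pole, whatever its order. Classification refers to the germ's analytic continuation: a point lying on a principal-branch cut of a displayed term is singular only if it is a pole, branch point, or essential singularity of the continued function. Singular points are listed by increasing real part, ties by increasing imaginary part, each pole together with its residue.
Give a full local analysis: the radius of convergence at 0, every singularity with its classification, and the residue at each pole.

Denominator factor (δ + 10/9)^2: pole of order 2 at -10/9, modulus 10/9.
Denominator factor (δ - 5/11)^2: pole of order 2 at 5/11, modulus 5/11.
The radius of convergence is the smallest modulus among the singular points: 5/11.
At the order-2 pole -10/9 set g(δ) = (δ - (-10/9))^2*f(δ) = (-δ**2/8 - 17*δ/7 - 7/12)/(δ - 5/11)**2.
Order-2 pole: residue = g'(a); g'(-10/9) = 3763584/26067125, so the residue is 3763584/26067125.
At the order-2 pole 5/11 set g(δ) = (δ - (5/11))^2*f(δ) = (-δ**2/8 - 17*δ/7 - 7/12)/(δ + 10/9)**2.
Order-2 pole: residue = g'(a); g'(5/11) = -3763584/26067125, so the residue is -3763584/26067125.
List the singular points by increasing real part (a conjugate pair: the negative imaginary part first).

Radius of convergence at 0: 5/11.
At -10/9: a pole of order 2; residue 3763584/26067125.
At 5/11: a pole of order 2; residue -3763584/26067125.


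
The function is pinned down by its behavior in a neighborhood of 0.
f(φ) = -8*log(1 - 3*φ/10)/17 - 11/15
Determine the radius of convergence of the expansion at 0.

The radius of convergence is 10/3.

Branch term (-8/17)*log(1 - φ/(10/3)): its argument vanishes at φ = 10/3, a logarithmic branch point, modulus 10/3.
The radius of convergence is the smallest modulus among the singular points: 10/3.


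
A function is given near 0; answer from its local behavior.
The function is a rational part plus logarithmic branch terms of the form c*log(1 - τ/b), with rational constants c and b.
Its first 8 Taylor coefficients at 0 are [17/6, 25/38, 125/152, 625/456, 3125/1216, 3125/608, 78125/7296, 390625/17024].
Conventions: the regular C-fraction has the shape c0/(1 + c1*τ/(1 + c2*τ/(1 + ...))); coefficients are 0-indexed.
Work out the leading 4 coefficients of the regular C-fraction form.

The regular C-fraction coefficients are [17/6, -75/323, -1315/1292, -1615/3156].

Taylor coefficients (read off): a_0 = 17/6, a_1 = 25/38, a_2 = 125/152, a_3 = 625/456.
c0 = a_0 = 17/6. Peel one level at a time: if S = 1 + c*τ/S' with S'(0) = 1, then c is the τ-coefficient of S and S' = c*τ/(S - 1).
S_1 = c0/f = 1 + (-75/323)*τ + (-98625/417316)*τ^2 + ...; c1 = -75/323.
S_2 = c1*τ/(S_1 - 1) = 1 + (-1315/1292)*τ + (-25/48)*τ^2 + ...; c2 = -1315/1292.
S_3 = c2*τ/(S_2 - 1) = 1 + (-1615/3156)*τ + ...; c3 = -1615/3156.


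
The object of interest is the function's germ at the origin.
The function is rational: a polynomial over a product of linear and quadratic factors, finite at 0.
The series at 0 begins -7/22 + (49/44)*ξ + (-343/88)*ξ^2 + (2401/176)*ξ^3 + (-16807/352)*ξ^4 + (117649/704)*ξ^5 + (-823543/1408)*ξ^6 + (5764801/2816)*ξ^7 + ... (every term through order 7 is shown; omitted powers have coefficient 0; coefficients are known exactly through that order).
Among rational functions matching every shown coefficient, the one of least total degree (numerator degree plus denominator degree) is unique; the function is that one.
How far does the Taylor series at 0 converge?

No rational of total degree below 1 reproduces all 8 coefficients; solving the [0/1] Pade equations on them gives f(ξ) = -1/(11*(ξ + 2/7)), whose expansion matches every shown term.
Denominator factor (ξ + 2/7): pole of order 1 at -2/7, modulus 2/7.
The radius of convergence is the smallest modulus among the singular points: 2/7.

The radius of convergence is 2/7.


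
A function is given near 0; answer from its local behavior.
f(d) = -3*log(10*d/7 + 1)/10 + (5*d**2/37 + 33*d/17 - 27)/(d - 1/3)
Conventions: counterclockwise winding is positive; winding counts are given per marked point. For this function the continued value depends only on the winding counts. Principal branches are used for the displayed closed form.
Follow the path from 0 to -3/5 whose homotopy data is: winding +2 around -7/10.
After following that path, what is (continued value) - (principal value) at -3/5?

The rational part is single-valued and drops out of the difference; each branch term changes only by its own monodromy.
(-3/10)*log(1 - d/(-7/10)): each positive loop around -7/10 adds 2*pi*i to the log, so winding +2 contributes (-3/10)*(2)*2*pi*i = -(6/5)*pi*i.
Summing the contributions at d = -3/5 gives -(6/5)*pi*i.

Continued minus principal equals -(6/5)*pi*i.


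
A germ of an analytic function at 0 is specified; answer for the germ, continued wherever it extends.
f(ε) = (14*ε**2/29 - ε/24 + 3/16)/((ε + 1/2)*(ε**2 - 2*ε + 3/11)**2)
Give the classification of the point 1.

The point is a regular point.

Denominator factors: ε**2 - 2*ε + 3/11 = -8/11 at ε = 1; ε + 1/2 = 3/2 at ε = 1 — none vanishes.
So the germ continues analytically to 1.


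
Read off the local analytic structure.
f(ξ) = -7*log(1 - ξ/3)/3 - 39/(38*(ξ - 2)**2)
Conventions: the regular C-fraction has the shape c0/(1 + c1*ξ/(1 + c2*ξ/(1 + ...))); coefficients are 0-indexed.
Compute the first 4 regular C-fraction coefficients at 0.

The regular C-fraction coefficients are [-39/152, 713/351, -1912849/1001052, 586398527/5455445348].

Taylor coefficients (expand at 0): a_0 = -39/152, a_1 = 713/1368, a_2 = -1031/16416, a_3 = -7349/73872.
c0 = a_0 = -39/152. Peel one level at a time: if S = 1 + c*ξ/S' with S'(0) = 1, then c is the ξ-coefficient of S and S' = c*ξ/(S - 1).
S_1 = c0/f = 1 + (713/351)*ξ + (1912849/492804)*ξ^2 + ...; c1 = 713/351.
S_2 = c1*ξ/(S_1 - 1) = 1 + (-1912849/1001052)*ξ + (45107579/219615408)*ξ^2 + ...; c2 = -1912849/1001052.
S_3 = c2*ξ/(S_2 - 1) = 1 + (586398527/5455445348)*ξ + ...; c3 = 586398527/5455445348.


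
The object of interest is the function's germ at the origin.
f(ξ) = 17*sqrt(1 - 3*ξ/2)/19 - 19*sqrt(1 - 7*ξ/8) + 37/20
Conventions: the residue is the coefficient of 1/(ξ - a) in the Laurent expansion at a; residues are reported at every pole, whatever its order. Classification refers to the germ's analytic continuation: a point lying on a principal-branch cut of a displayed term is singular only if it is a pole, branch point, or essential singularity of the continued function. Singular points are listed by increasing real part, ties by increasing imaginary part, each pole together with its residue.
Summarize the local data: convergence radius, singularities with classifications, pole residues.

Branch term (-19)*sqrt(1 - ξ/(8/7)): its argument vanishes at ξ = 8/7, a square-root branch point, modulus 8/7.
Branch term (17/19)*sqrt(1 - ξ/(2/3)): its argument vanishes at ξ = 2/3, a square-root branch point, modulus 2/3.
The radius of convergence is the smallest modulus among the singular points: 2/3.
List the singular points by increasing real part (a conjugate pair: the negative imaginary part first).

Radius of convergence at 0: 2/3.
At 2/3: an algebraic (square-root) branch point.
At 8/7: an algebraic (square-root) branch point.


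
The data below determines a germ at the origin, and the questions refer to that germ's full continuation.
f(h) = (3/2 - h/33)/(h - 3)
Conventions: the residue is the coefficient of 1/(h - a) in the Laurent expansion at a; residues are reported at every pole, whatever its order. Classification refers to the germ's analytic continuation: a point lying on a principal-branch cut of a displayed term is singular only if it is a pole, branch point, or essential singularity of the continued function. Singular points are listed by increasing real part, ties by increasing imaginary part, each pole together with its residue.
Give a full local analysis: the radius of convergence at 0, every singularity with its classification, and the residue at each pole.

Radius of convergence at 0: 3.
At 3: a pole of order 1; residue 31/22.

Denominator factor (h - 3): pole of order 1 at 3, modulus 3.
The radius of convergence is the smallest modulus among the singular points: 3.
At the order-1 pole 3 set g(h) = (h - (3))*f(h) = 3/2 - h/33.
Simple pole: residue = g(a) at a = 3, which is 31/22.


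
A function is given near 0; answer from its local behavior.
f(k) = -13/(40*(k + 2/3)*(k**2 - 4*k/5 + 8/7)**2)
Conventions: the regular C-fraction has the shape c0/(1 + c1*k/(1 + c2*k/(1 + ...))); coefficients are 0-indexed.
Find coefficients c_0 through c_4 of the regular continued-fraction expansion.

Taylor coefficients (expand at 0): a_0 = -1911/5120, a_1 = 1911/51200, a_2 = 24843/512000, a_3 = 1007097/1280000, a_4 = -4630353/8192000.
c0 = a_0 = -1911/5120. Peel one level at a time: if S = 1 + c*k/S' with S'(0) = 1, then c is the k-coefficient of S and S' = c*k/(S - 1).
S_1 = c0/f = 1 + (1/10)*k + (7/50)*k^2 + ...; c1 = 1/10.
S_2 = c1*k/(S_1 - 1) = 1 + (-7/5)*k + (-1939/100)*k^2 + ...; c2 = -7/5.
S_3 = c2*k/(S_2 - 1) = 1 + (-277/20)*k + (7687/32)*k^2 + ...; c3 = -277/20.
S_4 = c3*k/(S_3 - 1) = 1 + (38435/2216)*k + ...; c4 = 38435/2216.

The regular C-fraction coefficients are [-1911/5120, 1/10, -7/5, -277/20, 38435/2216].


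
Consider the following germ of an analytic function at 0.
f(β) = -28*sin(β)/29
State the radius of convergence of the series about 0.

The radius of convergence is infinite.

The factor -sin(β) is entire and contributes no finite singular point.
The polynomial part has no poles.
No finite singular points: the Taylor series at 0 converges everywhere.


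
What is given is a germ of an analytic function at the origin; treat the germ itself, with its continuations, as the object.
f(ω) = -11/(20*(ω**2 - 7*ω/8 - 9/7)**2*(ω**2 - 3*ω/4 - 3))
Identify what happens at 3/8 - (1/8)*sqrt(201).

The point is a pole of order 1.

The denominator factor ω**2 - 3*ω/4 - 3 vanishes at 3/8 - (1/8)*sqrt(201) and appears to the power 1; the numerator there equals -11/20, nonzero, and no other factor vanishes.
Hence a pole whose order is the multiplicity, 1.


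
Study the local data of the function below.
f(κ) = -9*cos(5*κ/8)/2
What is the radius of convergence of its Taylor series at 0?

The radius of convergence is infinite.

The factor cos(5*κ/8) is entire and contributes no finite singular point.
The polynomial part has no poles.
No finite singular points: the Taylor series at 0 converges everywhere.


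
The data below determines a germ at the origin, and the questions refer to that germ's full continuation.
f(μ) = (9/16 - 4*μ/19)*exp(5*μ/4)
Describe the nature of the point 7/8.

There is no denominator, hence no pole anywhere.
The factor exp(5*μ/4) is entire.
So the germ continues analytically to 7/8.

The point is a regular point.


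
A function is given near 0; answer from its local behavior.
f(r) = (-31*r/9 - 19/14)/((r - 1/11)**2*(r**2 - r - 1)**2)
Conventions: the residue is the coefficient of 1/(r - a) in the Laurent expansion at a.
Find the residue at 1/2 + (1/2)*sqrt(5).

The factor r**2 - r - 1 splits as (r - a)(r - a') with a = 1/2 + (1/2)*sqrt(5), a' = 1/2 - (1/2)*sqrt(5). At the order-2 pole a set g(r) = (r - a)^2*f(r) = [(-31*r/9 - 19/14)/(r - 1/11)**2] / (r - a')^2.
Order-2 pole: residue = g'(a); g'(1/2 + (1/2)*sqrt(5)) = 55577236/141629733 + (328397509/1180247775)*sqrt(5), so the residue is 55577236/141629733 + (328397509/1180247775)*sqrt(5).

The residue is 55577236/141629733 + (328397509/1180247775)*sqrt(5).


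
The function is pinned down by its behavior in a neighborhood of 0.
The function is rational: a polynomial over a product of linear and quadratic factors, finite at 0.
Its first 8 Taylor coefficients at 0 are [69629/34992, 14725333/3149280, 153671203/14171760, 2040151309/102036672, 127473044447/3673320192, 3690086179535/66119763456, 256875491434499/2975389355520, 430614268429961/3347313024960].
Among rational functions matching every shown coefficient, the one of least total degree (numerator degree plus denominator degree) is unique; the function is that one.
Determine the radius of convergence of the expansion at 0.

No rational of total degree below 6 reproduces all 8 coefficients; solving the [2/4] Pade equations on them gives f(ω) = (-2*ω**2/3 + 3*ω/5 - 29/18)/((ω - 6/7)**3*(ω + 9/7)), whose expansion matches every shown term.
Denominator factor (ω - 6/7)^3: pole of order 3 at 6/7, modulus 6/7.
Denominator factor (ω + 9/7): pole of order 1 at -9/7, modulus 9/7.
The radius of convergence is the smallest modulus among the singular points: 6/7.

The radius of convergence is 6/7.


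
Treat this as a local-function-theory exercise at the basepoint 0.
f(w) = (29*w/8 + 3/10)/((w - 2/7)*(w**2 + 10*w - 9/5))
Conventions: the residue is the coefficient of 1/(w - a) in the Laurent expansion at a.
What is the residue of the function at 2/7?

At the order-1 pole 2/7 set g(w) = (w - (2/7))*f(w) = (29*w/8 + 3/10)/(w**2 + 10*w - 9/5).
Simple pole: residue = g(a) at a = 2/7, which is 1309/1116.

The residue is 1309/1116.


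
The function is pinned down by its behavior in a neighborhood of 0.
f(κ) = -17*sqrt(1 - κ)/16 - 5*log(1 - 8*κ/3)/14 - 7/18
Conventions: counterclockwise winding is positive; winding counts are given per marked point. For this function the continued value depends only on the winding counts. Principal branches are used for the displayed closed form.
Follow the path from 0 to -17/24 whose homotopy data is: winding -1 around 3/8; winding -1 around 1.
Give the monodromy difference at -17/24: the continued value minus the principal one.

The rational part is single-valued and drops out of the difference; each branch term changes only by its own monodromy.
(-5/14)*log(1 - κ/(3/8)): each positive loop around 3/8 adds 2*pi*i to the log, so winding -1 contributes (-5/14)*(-1)*2*pi*i = (5/7)*pi*i.
(-17/16)*sqrt(1 - κ/(1)): winding -1 is odd, the square root flips sign, contributing -2*(-17/16)*sqrt(1 - (-17/24)/(1)) = -2*(-17/16)*sqrt(41/24) = (17/96)*sqrt(246).
Summing the contributions at κ = -17/24 gives ((17/96)*sqrt(246)) + ((5/7)*pi)*i.

Continued minus principal equals ((17/96)*sqrt(246)) + ((5/7)*pi)*i.


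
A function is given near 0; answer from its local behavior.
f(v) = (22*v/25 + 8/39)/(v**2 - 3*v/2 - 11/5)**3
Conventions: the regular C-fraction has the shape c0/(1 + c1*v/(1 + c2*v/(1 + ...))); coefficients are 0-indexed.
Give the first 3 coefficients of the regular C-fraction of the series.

The regular C-fraction coefficients are [-1000/51909, -2469/1100, 3896237/905300].

Taylor coefficients (expand at 0): a_0 = -1000/51909, a_1 = -8230/190333, a_2 = 186425/2093663.
c0 = a_0 = -1000/51909. Peel one level at a time: if S = 1 + c*v/S' with S'(0) = 1, then c is the v-coefficient of S and S' = c*v/(S - 1).
S_1 = c0/f = 1 + (-2469/1100)*v + (11688711/1210000)*v^2 + ...; c1 = -2469/1100.
S_2 = c1*v/(S_1 - 1) = 1 + (3896237/905300)*v + ...; c2 = 3896237/905300.


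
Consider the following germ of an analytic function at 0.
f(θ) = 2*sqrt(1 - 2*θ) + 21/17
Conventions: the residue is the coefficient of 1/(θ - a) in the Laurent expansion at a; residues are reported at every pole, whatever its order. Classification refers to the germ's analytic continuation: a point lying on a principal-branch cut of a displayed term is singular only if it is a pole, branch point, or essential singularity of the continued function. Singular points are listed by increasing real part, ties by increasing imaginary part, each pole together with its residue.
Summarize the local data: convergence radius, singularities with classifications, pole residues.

Branch term (2)*sqrt(1 - θ/(1/2)): its argument vanishes at θ = 1/2, a square-root branch point, modulus 1/2.
The radius of convergence is the smallest modulus among the singular points: 1/2.

Radius of convergence at 0: 1/2.
At 1/2: an algebraic (square-root) branch point.


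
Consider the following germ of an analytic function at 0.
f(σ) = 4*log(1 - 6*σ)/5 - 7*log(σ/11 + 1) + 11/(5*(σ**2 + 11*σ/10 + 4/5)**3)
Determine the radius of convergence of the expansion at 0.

The radius of convergence is 1/6.

Denominator factor (σ**2 + 11*σ/10 + 4/5)^3: discriminant -199/100, complex-conjugate roots (-11/20) + ((1/20)*sqrt(199))*i and (-11/20) - ((1/20)*sqrt(199))*i; poles of order 3, moduli (2/5)*sqrt(5) and (2/5)*sqrt(5).
Branch term (-7)*log(1 - σ/(-11)): its argument vanishes at σ = -11, a logarithmic branch point, modulus 11.
Branch term (4/5)*log(1 - σ/(1/6)): its argument vanishes at σ = 1/6, a logarithmic branch point, modulus 1/6.
The radius of convergence is the smallest modulus among the singular points: 1/6.


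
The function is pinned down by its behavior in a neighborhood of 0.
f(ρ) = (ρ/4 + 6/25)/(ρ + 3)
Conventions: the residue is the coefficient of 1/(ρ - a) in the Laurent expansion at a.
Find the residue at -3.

The residue is -51/100.

At the order-1 pole -3 set g(ρ) = (ρ - (-3))*f(ρ) = ρ/4 + 6/25.
Simple pole: residue = g(a) at a = -3, which is -51/100.


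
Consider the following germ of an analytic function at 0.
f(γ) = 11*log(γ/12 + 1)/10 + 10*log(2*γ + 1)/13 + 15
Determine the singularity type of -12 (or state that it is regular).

The point is a logarithmic branch point.

The term (11/10)*log(1 - γ/(-12)) has argument 1 - -12/(-12) = 0 at -12: a logarithmic (infinitely-sheeted) branch point; the remaining terms are analytic or single-valued there.


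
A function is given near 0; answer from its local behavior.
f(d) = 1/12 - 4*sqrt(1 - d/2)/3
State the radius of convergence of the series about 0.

The radius of convergence is 2.

Branch term (-4/3)*sqrt(1 - d/(2)): its argument vanishes at d = 2, a square-root branch point, modulus 2.
The radius of convergence is the smallest modulus among the singular points: 2.


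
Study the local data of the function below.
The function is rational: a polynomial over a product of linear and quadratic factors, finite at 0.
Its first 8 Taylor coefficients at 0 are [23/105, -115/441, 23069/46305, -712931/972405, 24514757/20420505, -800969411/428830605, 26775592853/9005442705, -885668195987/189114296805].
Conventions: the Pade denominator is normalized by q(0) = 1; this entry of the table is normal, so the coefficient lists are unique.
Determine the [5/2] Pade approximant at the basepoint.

Taylor coefficients needed (read off): a_0 = 23/105, a_1 = -115/441, a_2 = 23069/46305, a_3 = -712931/972405, a_4 = 24514757/20420505, a_5 = -800969411/428830605, a_6 = 26775592853/9005442705, a_7 = -885668195987/189114296805.
Write the denominator as Q(k) = 1 + q1*k + q2*k^2. Requiring Q*f - P = O(k^8) with deg P <= 5 kills the coefficients of k^6..k^7 in Q*f:
  k^6: a_6 + q1*a_5 + q2*a_4 = 0, i.e. 26775592853/9005442705 + (-800969411/428830605)*q1 + (24514757/20420505)*q2 = 0.
  k^7: a_7 + q1*a_6 + q2*a_5 = 0, i.e. -885668195987/189114296805 + (26775592853/9005442705)*q1 + (-800969411/428830605)*q2 = 0.
Solving this linear system: q1 = 60959/71575, q2 = -5192854/4509225.
The numerator is Q*f truncated at degree 5: P0 = a_0 = 23/105; P1 = a_1 + q1*a_0 = -1673204/22546125; P2 = a_2 + q1*a_1 + q2*a_0 = 179216/7515375; P3 = a_3 + q1*a_2 + q2*a_1 = -192832/22546125; P4 = a_4 + q1*a_3 + q2*a_2 = 5888/2505125; P5 = a_5 + q1*a_4 + q2*a_3 = -23552/22546125.

The Pade approximant has numerator coefficients [23/105, -1673204/22546125, 179216/7515375, -192832/22546125, 5888/2505125, -23552/22546125]; denominator coefficients [1, 60959/71575, -5192854/4509225].


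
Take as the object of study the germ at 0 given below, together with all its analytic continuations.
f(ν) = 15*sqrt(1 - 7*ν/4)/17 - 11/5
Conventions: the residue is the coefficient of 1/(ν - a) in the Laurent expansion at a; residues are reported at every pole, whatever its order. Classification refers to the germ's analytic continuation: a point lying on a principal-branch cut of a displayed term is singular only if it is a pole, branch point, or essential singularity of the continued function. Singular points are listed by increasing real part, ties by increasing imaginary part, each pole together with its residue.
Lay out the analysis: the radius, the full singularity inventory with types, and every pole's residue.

Branch term (15/17)*sqrt(1 - ν/(4/7)): its argument vanishes at ν = 4/7, a square-root branch point, modulus 4/7.
The radius of convergence is the smallest modulus among the singular points: 4/7.

Radius of convergence at 0: 4/7.
At 4/7: an algebraic (square-root) branch point.


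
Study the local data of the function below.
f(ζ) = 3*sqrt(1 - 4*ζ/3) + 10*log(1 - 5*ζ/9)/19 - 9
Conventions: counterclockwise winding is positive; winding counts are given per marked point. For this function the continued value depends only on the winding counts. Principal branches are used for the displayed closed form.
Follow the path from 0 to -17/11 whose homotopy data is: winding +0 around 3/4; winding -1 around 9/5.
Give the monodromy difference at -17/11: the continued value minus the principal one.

Continued minus principal equals -(20/19)*pi*i.

The rational part is single-valued and drops out of the difference; each branch term changes only by its own monodromy.
(3)*sqrt(1 - ζ/(3/4)): winding +0 is even, the square root returns to the same sheet, contribution 0.
(10/19)*log(1 - ζ/(9/5)): each positive loop around 9/5 adds 2*pi*i to the log, so winding -1 contributes (10/19)*(-1)*2*pi*i = -(20/19)*pi*i.
Summing the contributions at ζ = -17/11 gives -(20/19)*pi*i.


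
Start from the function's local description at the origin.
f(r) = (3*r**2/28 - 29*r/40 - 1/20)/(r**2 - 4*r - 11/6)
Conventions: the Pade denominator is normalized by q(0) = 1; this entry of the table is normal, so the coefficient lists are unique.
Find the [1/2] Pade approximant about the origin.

Taylor coefficients needed (expand at 0): a_0 = 3/110, a_1 = 813/2420, a_2 = -72351/93170, a_3 = 1924227/1024870.
Write the denominator as Q(r) = 1 + q1*r + q2*r^2. Requiring Q*f - P = O(r^4) with deg P <= 1 kills the coefficients of r^2..r^3 in Q*f:
  r^2: a_2 + q1*a_1 + q2*a_0 = 0, i.e. -72351/93170 + (813/2420)*q1 + (3/110)*q2 = 0.
  r^3: a_3 + q1*a_2 + q2*a_1 = 0, i.e. 1924227/1024870 + (-72351/93170)*q1 + (813/2420)*q2 = 0.
Solving this linear system: q1 = 284310/122111, q2 = -176838/854777.
The numerator is Q*f truncated at degree 1: P0 = a_0 = 3/110; P1 = a_1 + q1*a_0 = 975543/2442220.

The Pade approximant has numerator coefficients [3/110, 975543/2442220]; denominator coefficients [1, 284310/122111, -176838/854777].


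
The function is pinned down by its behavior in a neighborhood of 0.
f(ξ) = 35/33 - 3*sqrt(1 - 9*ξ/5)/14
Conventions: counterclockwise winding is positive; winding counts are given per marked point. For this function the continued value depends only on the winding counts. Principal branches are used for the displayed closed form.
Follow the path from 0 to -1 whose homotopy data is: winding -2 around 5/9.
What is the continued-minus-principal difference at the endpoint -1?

Continued minus principal equals 0.

The rational part is single-valued and drops out of the difference; each branch term changes only by its own monodromy.
(-3/14)*sqrt(1 - ξ/(5/9)): winding -2 is even, the square root returns to the same sheet, contribution 0.
Summing the contributions at ξ = -1 gives 0.


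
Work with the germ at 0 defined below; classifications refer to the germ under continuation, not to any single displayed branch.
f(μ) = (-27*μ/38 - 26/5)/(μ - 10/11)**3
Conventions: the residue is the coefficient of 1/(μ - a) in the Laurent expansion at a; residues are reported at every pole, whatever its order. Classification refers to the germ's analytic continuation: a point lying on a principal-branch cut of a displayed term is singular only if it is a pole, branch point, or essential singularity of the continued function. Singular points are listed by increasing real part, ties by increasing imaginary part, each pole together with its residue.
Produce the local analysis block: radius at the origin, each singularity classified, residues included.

Denominator factor (μ - 10/11)^3: pole of order 3 at 10/11, modulus 10/11.
The radius of convergence is the smallest modulus among the singular points: 10/11.
At the order-3 pole 10/11 set g(μ) = (μ - (10/11))^3*f(μ) = -27*μ/38 - 26/5.
Order-3 pole: residue = g''(a)/2; g''(10/11) = 0, so the residue is 0.

Radius of convergence at 0: 10/11.
At 10/11: a pole of order 3; residue 0.


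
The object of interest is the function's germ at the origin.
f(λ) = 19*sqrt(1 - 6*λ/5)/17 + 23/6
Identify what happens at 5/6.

The term (19/17)*sqrt(1 - λ/(5/6)) has argument 1 - 5/6/(5/6) = 0 at 5/6: a square-root (algebraic, two-sheeted) branch point; the remaining terms are analytic or single-valued there.

The point is an algebraic (square-root) branch point.


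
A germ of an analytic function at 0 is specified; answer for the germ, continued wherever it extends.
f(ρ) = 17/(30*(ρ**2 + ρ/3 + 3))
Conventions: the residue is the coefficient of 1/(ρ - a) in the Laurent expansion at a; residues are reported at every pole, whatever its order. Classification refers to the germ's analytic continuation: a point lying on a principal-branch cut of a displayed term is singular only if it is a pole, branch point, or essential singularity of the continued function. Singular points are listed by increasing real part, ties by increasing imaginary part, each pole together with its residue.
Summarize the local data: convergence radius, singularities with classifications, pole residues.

Denominator factor (ρ**2 + ρ/3 + 3): discriminant -107/9, complex-conjugate roots (-1/6) + ((1/6)*sqrt(107))*i and (-1/6) - ((1/6)*sqrt(107))*i; poles of order 1, moduli sqrt(3) and sqrt(3).
The radius of convergence is the smallest modulus among the singular points: sqrt(3).
The factor ρ**2 + ρ/3 + 3 splits as (ρ - a)(ρ - a') with a = (-1/6) - ((1/6)*sqrt(107))*i, a' = (-1/6) + ((1/6)*sqrt(107))*i. At the order-1 pole a set g(ρ) = (ρ - a)*f(ρ) = [17/30] / (ρ - a').
Simple pole: residue = g(a) at a = (-1/6) - ((1/6)*sqrt(107))*i, which is ((17/1070)*sqrt(107))*i.
The factor ρ**2 + ρ/3 + 3 splits as (ρ - a)(ρ - a') with a = (-1/6) + ((1/6)*sqrt(107))*i, a' = (-1/6) - ((1/6)*sqrt(107))*i. At the order-1 pole a set g(ρ) = (ρ - a)*f(ρ) = [17/30] / (ρ - a').
Simple pole: residue = g(a) at a = (-1/6) + ((1/6)*sqrt(107))*i, which is -((17/1070)*sqrt(107))*i.
List the singular points by increasing real part (a conjugate pair: the negative imaginary part first).

Radius of convergence at 0: sqrt(3).
At (-1/6) - ((1/6)*sqrt(107))*i: a pole of order 1; residue ((17/1070)*sqrt(107))*i.
At (-1/6) + ((1/6)*sqrt(107))*i: a pole of order 1; residue -((17/1070)*sqrt(107))*i.


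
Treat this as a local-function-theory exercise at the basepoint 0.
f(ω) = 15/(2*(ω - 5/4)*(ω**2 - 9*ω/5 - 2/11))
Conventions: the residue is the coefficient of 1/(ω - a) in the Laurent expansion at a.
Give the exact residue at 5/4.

At the order-1 pole 5/4 set g(ω) = (ω - (5/4))*f(ω) = 15/(2*(ω**2 - 9*ω/5 - 2/11)).
Simple pole: residue = g(a) at a = 5/4, which is -440/51.

The residue is -440/51.


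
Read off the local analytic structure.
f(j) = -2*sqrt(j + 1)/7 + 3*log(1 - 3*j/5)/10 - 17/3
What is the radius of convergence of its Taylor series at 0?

Branch term (3/10)*log(1 - j/(5/3)): its argument vanishes at j = 5/3, a logarithmic branch point, modulus 5/3.
Branch term (-2/7)*sqrt(1 - j/(-1)): its argument vanishes at j = -1, a square-root branch point, modulus 1.
The radius of convergence is the smallest modulus among the singular points: 1.

The radius of convergence is 1.


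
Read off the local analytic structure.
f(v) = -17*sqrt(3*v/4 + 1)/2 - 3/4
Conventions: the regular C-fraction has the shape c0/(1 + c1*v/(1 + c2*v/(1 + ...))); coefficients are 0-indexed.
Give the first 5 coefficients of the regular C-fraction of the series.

The regular C-fraction coefficients are [-37/4, -51/148, 315/592, 37/560, 173/560].

Taylor coefficients (expand at 0): a_0 = -37/4, a_1 = -51/16, a_2 = 153/256, a_3 = -459/2048, a_4 = 6885/65536.
c0 = a_0 = -37/4. Peel one level at a time: if S = 1 + c*v/S' with S'(0) = 1, then c is the v-coefficient of S and S' = c*v/(S - 1).
S_1 = c0/f = 1 + (-51/148)*v + (16065/87616)*v^2 + ...; c1 = -51/148.
S_2 = c1*v/(S_1 - 1) = 1 + (315/592)*v + (-9/256)*v^2 + ...; c2 = 315/592.
S_3 = c2*v/(S_2 - 1) = 1 + (37/560)*v + (-6401/313600)*v^2 + ...; c3 = 37/560.
S_4 = c3*v/(S_3 - 1) = 1 + (173/560)*v + ...; c4 = 173/560.


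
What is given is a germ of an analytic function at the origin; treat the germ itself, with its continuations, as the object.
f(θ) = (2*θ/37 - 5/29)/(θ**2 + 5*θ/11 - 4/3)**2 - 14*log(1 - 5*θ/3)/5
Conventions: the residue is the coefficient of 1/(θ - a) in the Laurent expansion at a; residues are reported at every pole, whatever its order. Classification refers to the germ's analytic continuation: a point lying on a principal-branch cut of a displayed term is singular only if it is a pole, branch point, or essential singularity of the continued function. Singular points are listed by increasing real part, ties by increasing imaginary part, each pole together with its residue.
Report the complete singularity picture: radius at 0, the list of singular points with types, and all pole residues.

Radius of convergence at 0: 3/5.
At -5/22 - (1/66)*sqrt(6033): a pole of order 2; residue -(1582680/4339341833)*sqrt(6033).
At 3/5: a logarithmic branch point.
At -5/22 + (1/66)*sqrt(6033): a pole of order 2; residue (1582680/4339341833)*sqrt(6033).

Denominator factor (θ**2 + 5*θ/11 - 4/3)^2: discriminant 2011/363, real irrational roots -5/22 + (1/66)*sqrt(6033) and -5/22 - (1/66)*sqrt(6033); poles of order 2, moduli -5/22 + (1/66)*sqrt(6033) and 5/22 + (1/66)*sqrt(6033).
Branch term (-14/5)*log(1 - θ/(3/5)): its argument vanishes at θ = 3/5, a logarithmic branch point, modulus 3/5.
The radius of convergence is the smallest modulus among the singular points: 3/5.
The branch term is analytic at -5/22 - (1/66)*sqrt(6033) and contributes nothing to the residue; only the rational part matters.
The factor θ**2 + 5*θ/11 - 4/3 splits as (θ - a)(θ - a') with a = -5/22 - (1/66)*sqrt(6033), a' = -5/22 + (1/66)*sqrt(6033). At the order-2 pole a set g(θ) = (θ - a)^2*(rational part) = [2*θ/37 - 5/29] / (θ - a')^2.
Order-2 pole: residue = g'(a); g'(-5/22 - (1/66)*sqrt(6033)) = -(1582680/4339341833)*sqrt(6033), so the residue is -(1582680/4339341833)*sqrt(6033).
The branch term is analytic at -5/22 + (1/66)*sqrt(6033) and contributes nothing to the residue; only the rational part matters.
The factor θ**2 + 5*θ/11 - 4/3 splits as (θ - a)(θ - a') with a = -5/22 + (1/66)*sqrt(6033), a' = -5/22 - (1/66)*sqrt(6033). At the order-2 pole a set g(θ) = (θ - a)^2*(rational part) = [2*θ/37 - 5/29] / (θ - a')^2.
Order-2 pole: residue = g'(a); g'(-5/22 + (1/66)*sqrt(6033)) = (1582680/4339341833)*sqrt(6033), so the residue is (1582680/4339341833)*sqrt(6033).
List the singular points by increasing real part (a conjugate pair: the negative imaginary part first).


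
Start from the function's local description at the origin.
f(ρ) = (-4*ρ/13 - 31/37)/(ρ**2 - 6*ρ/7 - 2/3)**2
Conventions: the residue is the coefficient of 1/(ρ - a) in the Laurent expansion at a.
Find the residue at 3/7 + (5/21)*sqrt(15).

The factor ρ**2 - 6*ρ/7 - 2/3 splits as (ρ - a)(ρ - a') with a = 3/7 + (5/21)*sqrt(15), a' = 3/7 - (5/21)*sqrt(15). At the order-2 pole a set g(ρ) = (ρ - a)^2*f(ρ) = [-4*ρ/13 - 31/37] / (ρ - a')^2.
Order-2 pole: residue = g'(a); g'(3/7 + (5/21)*sqrt(15)) = (95991/1202500)*sqrt(15), so the residue is (95991/1202500)*sqrt(15).

The residue is (95991/1202500)*sqrt(15).


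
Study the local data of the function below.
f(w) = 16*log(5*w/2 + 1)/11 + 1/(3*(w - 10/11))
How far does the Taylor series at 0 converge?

Denominator factor (w - 10/11): pole of order 1 at 10/11, modulus 10/11.
Branch term (16/11)*log(1 - w/(-2/5)): its argument vanishes at w = -2/5, a logarithmic branch point, modulus 2/5.
The radius of convergence is the smallest modulus among the singular points: 2/5.

The radius of convergence is 2/5.


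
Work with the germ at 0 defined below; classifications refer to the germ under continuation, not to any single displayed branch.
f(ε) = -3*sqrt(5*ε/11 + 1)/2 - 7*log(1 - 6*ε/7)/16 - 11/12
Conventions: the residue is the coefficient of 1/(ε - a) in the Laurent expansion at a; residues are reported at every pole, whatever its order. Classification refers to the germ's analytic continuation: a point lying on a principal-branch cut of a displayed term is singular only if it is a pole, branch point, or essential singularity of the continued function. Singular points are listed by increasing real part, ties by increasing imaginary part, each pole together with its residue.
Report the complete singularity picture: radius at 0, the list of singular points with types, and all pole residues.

Branch term (-7/16)*log(1 - ε/(7/6)): its argument vanishes at ε = 7/6, a logarithmic branch point, modulus 7/6.
Branch term (-3/2)*sqrt(1 - ε/(-11/5)): its argument vanishes at ε = -11/5, a square-root branch point, modulus 11/5.
The radius of convergence is the smallest modulus among the singular points: 7/6.
List the singular points by increasing real part (a conjugate pair: the negative imaginary part first).

Radius of convergence at 0: 7/6.
At -11/5: an algebraic (square-root) branch point.
At 7/6: a logarithmic branch point.


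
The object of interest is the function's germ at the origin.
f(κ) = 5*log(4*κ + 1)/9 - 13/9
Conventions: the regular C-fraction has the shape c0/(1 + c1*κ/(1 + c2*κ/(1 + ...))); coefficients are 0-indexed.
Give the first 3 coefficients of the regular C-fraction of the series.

The regular C-fraction coefficients are [-13/9, 20/13, 6/13].

Taylor coefficients (expand at 0): a_0 = -13/9, a_1 = 20/9, a_2 = -40/9.
c0 = a_0 = -13/9. Peel one level at a time: if S = 1 + c*κ/S' with S'(0) = 1, then c is the κ-coefficient of S and S' = c*κ/(S - 1).
S_1 = c0/f = 1 + (20/13)*κ + (-120/169)*κ^2 + ...; c1 = 20/13.
S_2 = c1*κ/(S_1 - 1) = 1 + (6/13)*κ + ...; c2 = 6/13.


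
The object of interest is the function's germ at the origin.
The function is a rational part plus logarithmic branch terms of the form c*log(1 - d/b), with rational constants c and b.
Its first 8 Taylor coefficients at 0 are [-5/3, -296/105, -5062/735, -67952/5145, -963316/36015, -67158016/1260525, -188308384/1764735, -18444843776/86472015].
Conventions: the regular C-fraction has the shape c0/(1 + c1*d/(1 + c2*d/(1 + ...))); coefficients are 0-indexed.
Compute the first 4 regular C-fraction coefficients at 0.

The regular C-fraction coefficients are [-5/3, -296/175, -2781/3700, 1275475/746956].

Taylor coefficients (read off): a_0 = -5/3, a_1 = -296/105, a_2 = -5062/735, a_3 = -67952/5145.
c0 = a_0 = -5/3. Peel one level at a time: if S = 1 + c*d/S' with S'(0) = 1, then c is the d-coefficient of S and S' = c*d/(S - 1).
S_1 = c0/f = 1 + (-296/175)*d + (-5562/4375)*d^2 + ...; c1 = -296/175.
S_2 = c1*d/(S_1 - 1) = 1 + (-2781/3700)*d + (1377513/1073296)*d^2 + ...; c2 = -2781/3700.
S_3 = c2*d/(S_2 - 1) = 1 + (1275475/746956)*d + ...; c3 = 1275475/746956.


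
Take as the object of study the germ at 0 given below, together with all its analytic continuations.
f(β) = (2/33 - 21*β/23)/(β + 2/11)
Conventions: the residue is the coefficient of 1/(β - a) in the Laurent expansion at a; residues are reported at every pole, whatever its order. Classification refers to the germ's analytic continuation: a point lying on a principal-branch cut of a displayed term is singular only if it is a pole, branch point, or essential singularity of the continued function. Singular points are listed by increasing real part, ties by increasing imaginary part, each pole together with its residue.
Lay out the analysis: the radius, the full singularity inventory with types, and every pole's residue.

Denominator factor (β + 2/11): pole of order 1 at -2/11, modulus 2/11.
The radius of convergence is the smallest modulus among the singular points: 2/11.
At the order-1 pole -2/11 set g(β) = (β - (-2/11))*f(β) = 2/33 - 21*β/23.
Simple pole: residue = g(a) at a = -2/11, which is 172/759.

Radius of convergence at 0: 2/11.
At -2/11: a pole of order 1; residue 172/759.


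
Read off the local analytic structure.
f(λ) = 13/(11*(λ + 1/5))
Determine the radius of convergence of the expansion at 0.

The radius of convergence is 1/5.

Denominator factor (λ + 1/5): pole of order 1 at -1/5, modulus 1/5.
The radius of convergence is the smallest modulus among the singular points: 1/5.


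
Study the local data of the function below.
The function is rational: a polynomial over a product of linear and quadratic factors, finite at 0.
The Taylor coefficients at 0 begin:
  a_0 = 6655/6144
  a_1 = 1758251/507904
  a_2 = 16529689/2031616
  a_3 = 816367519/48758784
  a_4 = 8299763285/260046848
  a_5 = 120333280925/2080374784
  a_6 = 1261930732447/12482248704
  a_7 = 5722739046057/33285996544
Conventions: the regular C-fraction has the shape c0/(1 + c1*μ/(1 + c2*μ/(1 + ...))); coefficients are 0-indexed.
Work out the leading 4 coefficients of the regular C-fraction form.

Taylor coefficients (read off): a_0 = 6655/6144, a_1 = 1758251/507904, a_2 = 16529689/2031616, a_3 = 816367519/48758784.
c0 = a_0 = 6655/6144. Peel one level at a time: if S = 1 + c*μ/S' with S'(0) = 1, then c is the μ-coefficient of S and S' = c*μ/(S - 1).
S_1 = c0/f = 1 + (-3963/1240)*μ + (4155699/1537600)*μ^2 + ...; c1 = -3963/1240.
S_2 = c1*μ/(S_1 - 1) = 1 + (1385233/1638040)*μ + (115155337/167523936)*μ^2 + ...; c2 = 1385233/1638040.
S_3 = c2*μ/(S_2 - 1) = 1 + (-17849077235/21958713516)*μ + ...; c3 = -17849077235/21958713516.

The regular C-fraction coefficients are [6655/6144, -3963/1240, 1385233/1638040, -17849077235/21958713516].


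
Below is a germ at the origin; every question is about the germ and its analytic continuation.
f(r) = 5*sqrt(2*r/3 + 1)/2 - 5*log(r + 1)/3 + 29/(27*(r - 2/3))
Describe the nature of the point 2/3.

The denominator factor r - 2/3 vanishes at 2/3 and appears to the power 1; the numerator there equals 29/27, nonzero, and no other factor vanishes.
The branch terms are analytic at this point.
Hence a pole whose order is the multiplicity, 1.

The point is a pole of order 1.


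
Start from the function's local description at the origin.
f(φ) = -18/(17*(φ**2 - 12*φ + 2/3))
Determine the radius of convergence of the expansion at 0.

The radius of convergence is 6 - (1/3)*sqrt(318).

Denominator factor (φ**2 - 12*φ + 2/3): discriminant 424/3, real irrational roots 6 + (1/3)*sqrt(318) and 6 - (1/3)*sqrt(318); poles of order 1, moduli 6 + (1/3)*sqrt(318) and 6 - (1/3)*sqrt(318).
The radius of convergence is the smallest modulus among the singular points: 6 - (1/3)*sqrt(318).
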